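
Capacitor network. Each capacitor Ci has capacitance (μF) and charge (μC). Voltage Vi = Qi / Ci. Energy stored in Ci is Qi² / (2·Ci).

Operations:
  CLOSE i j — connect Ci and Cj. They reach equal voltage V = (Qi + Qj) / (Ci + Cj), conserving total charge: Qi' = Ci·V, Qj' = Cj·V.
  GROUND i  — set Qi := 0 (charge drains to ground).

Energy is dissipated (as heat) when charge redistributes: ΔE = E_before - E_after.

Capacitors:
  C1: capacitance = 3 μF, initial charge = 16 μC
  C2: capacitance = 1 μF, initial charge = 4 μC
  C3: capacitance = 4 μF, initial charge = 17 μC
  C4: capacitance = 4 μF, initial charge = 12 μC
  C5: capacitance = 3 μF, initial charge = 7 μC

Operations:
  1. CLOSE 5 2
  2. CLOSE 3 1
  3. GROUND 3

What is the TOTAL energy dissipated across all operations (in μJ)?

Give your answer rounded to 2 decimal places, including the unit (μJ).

Answer: 46.50 μJ

Derivation:
Initial: C1(3μF, Q=16μC, V=5.33V), C2(1μF, Q=4μC, V=4.00V), C3(4μF, Q=17μC, V=4.25V), C4(4μF, Q=12μC, V=3.00V), C5(3μF, Q=7μC, V=2.33V)
Op 1: CLOSE 5-2: Q_total=11.00, C_total=4.00, V=2.75; Q5=8.25, Q2=2.75; dissipated=1.042
Op 2: CLOSE 3-1: Q_total=33.00, C_total=7.00, V=4.71; Q3=18.86, Q1=14.14; dissipated=1.006
Op 3: GROUND 3: Q3=0; energy lost=44.449
Total dissipated: 46.497 μJ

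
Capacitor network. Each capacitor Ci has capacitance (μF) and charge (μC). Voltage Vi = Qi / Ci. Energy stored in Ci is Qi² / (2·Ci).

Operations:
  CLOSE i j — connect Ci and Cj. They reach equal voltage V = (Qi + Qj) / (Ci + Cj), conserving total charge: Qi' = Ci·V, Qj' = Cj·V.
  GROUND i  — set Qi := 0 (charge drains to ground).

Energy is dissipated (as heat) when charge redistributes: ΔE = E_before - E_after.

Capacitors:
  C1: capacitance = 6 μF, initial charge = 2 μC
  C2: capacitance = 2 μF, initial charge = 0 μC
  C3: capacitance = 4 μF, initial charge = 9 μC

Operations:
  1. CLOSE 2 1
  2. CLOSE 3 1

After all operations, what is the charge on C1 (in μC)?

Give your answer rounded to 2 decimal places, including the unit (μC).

Answer: 6.30 μC

Derivation:
Initial: C1(6μF, Q=2μC, V=0.33V), C2(2μF, Q=0μC, V=0.00V), C3(4μF, Q=9μC, V=2.25V)
Op 1: CLOSE 2-1: Q_total=2.00, C_total=8.00, V=0.25; Q2=0.50, Q1=1.50; dissipated=0.083
Op 2: CLOSE 3-1: Q_total=10.50, C_total=10.00, V=1.05; Q3=4.20, Q1=6.30; dissipated=4.800
Final charges: Q1=6.30, Q2=0.50, Q3=4.20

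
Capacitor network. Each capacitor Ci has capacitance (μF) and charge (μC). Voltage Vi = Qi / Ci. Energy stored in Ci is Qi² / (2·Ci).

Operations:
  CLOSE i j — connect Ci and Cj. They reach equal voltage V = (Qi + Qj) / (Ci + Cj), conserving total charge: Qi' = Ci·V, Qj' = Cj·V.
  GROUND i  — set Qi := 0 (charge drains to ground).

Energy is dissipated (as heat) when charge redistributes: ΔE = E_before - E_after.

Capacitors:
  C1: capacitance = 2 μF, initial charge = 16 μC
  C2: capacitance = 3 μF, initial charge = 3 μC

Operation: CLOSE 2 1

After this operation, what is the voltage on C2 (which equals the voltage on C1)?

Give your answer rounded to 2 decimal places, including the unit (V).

Answer: 3.80 V

Derivation:
Initial: C1(2μF, Q=16μC, V=8.00V), C2(3μF, Q=3μC, V=1.00V)
Op 1: CLOSE 2-1: Q_total=19.00, C_total=5.00, V=3.80; Q2=11.40, Q1=7.60; dissipated=29.400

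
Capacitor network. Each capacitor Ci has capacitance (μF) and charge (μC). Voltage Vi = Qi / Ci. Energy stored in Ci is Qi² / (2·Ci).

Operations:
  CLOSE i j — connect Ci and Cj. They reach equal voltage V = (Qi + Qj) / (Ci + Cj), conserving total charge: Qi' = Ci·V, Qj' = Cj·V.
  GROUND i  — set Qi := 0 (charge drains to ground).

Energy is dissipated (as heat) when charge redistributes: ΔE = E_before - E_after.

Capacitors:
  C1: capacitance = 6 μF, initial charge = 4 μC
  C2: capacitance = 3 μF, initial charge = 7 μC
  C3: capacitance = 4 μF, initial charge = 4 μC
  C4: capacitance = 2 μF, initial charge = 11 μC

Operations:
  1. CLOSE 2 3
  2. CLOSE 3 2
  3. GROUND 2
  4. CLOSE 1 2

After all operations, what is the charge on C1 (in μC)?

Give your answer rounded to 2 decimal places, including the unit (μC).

Answer: 2.67 μC

Derivation:
Initial: C1(6μF, Q=4μC, V=0.67V), C2(3μF, Q=7μC, V=2.33V), C3(4μF, Q=4μC, V=1.00V), C4(2μF, Q=11μC, V=5.50V)
Op 1: CLOSE 2-3: Q_total=11.00, C_total=7.00, V=1.57; Q2=4.71, Q3=6.29; dissipated=1.524
Op 2: CLOSE 3-2: Q_total=11.00, C_total=7.00, V=1.57; Q3=6.29, Q2=4.71; dissipated=0.000
Op 3: GROUND 2: Q2=0; energy lost=3.704
Op 4: CLOSE 1-2: Q_total=4.00, C_total=9.00, V=0.44; Q1=2.67, Q2=1.33; dissipated=0.444
Final charges: Q1=2.67, Q2=1.33, Q3=6.29, Q4=11.00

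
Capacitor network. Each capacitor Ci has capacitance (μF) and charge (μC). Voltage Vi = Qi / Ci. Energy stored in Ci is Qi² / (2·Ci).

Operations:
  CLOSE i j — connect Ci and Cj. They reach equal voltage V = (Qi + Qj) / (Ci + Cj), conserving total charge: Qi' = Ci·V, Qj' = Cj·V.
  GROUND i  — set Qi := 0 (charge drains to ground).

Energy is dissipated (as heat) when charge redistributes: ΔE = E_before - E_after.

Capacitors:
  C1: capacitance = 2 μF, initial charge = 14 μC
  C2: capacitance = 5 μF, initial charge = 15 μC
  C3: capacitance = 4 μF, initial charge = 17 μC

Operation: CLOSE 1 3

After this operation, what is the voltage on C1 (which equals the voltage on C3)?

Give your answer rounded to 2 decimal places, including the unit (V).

Answer: 5.17 V

Derivation:
Initial: C1(2μF, Q=14μC, V=7.00V), C2(5μF, Q=15μC, V=3.00V), C3(4μF, Q=17μC, V=4.25V)
Op 1: CLOSE 1-3: Q_total=31.00, C_total=6.00, V=5.17; Q1=10.33, Q3=20.67; dissipated=5.042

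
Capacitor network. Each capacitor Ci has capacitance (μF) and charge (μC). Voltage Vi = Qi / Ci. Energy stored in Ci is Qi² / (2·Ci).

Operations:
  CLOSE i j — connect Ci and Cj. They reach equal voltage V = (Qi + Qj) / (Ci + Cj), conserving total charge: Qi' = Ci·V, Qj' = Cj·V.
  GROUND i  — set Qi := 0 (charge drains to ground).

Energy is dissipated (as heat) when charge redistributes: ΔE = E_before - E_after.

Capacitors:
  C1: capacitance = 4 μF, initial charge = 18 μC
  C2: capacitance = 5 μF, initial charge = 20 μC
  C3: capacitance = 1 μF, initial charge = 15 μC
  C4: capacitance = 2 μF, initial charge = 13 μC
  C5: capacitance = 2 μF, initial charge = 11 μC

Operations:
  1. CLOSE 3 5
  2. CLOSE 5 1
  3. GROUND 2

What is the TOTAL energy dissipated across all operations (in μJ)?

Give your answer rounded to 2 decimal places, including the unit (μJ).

Answer: 81.66 μJ

Derivation:
Initial: C1(4μF, Q=18μC, V=4.50V), C2(5μF, Q=20μC, V=4.00V), C3(1μF, Q=15μC, V=15.00V), C4(2μF, Q=13μC, V=6.50V), C5(2μF, Q=11μC, V=5.50V)
Op 1: CLOSE 3-5: Q_total=26.00, C_total=3.00, V=8.67; Q3=8.67, Q5=17.33; dissipated=30.083
Op 2: CLOSE 5-1: Q_total=35.33, C_total=6.00, V=5.89; Q5=11.78, Q1=23.56; dissipated=11.574
Op 3: GROUND 2: Q2=0; energy lost=40.000
Total dissipated: 81.657 μJ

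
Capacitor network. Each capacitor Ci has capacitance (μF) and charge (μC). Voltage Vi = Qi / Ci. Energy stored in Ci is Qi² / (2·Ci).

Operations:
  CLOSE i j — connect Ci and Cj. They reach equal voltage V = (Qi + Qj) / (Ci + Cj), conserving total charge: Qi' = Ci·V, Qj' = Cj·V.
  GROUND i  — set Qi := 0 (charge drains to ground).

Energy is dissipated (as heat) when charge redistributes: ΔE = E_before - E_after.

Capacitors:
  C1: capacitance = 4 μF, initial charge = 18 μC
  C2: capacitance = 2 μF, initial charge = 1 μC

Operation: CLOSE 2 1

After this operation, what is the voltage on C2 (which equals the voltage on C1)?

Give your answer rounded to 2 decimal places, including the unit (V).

Answer: 3.17 V

Derivation:
Initial: C1(4μF, Q=18μC, V=4.50V), C2(2μF, Q=1μC, V=0.50V)
Op 1: CLOSE 2-1: Q_total=19.00, C_total=6.00, V=3.17; Q2=6.33, Q1=12.67; dissipated=10.667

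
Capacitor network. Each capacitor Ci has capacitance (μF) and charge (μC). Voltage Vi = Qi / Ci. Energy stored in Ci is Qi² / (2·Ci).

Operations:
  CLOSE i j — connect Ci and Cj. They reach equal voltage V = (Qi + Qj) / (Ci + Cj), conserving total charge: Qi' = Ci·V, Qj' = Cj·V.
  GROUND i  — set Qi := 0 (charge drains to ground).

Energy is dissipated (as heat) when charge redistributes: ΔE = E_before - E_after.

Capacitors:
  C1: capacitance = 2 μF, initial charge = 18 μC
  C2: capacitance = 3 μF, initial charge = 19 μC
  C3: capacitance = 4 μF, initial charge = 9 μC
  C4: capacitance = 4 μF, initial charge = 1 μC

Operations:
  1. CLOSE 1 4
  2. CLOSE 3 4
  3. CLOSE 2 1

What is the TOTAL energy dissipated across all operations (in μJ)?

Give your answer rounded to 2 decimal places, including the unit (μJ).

Initial: C1(2μF, Q=18μC, V=9.00V), C2(3μF, Q=19μC, V=6.33V), C3(4μF, Q=9μC, V=2.25V), C4(4μF, Q=1μC, V=0.25V)
Op 1: CLOSE 1-4: Q_total=19.00, C_total=6.00, V=3.17; Q1=6.33, Q4=12.67; dissipated=51.042
Op 2: CLOSE 3-4: Q_total=21.67, C_total=8.00, V=2.71; Q3=10.83, Q4=10.83; dissipated=0.840
Op 3: CLOSE 2-1: Q_total=25.33, C_total=5.00, V=5.07; Q2=15.20, Q1=10.13; dissipated=6.017
Total dissipated: 57.899 μJ

Answer: 57.90 μJ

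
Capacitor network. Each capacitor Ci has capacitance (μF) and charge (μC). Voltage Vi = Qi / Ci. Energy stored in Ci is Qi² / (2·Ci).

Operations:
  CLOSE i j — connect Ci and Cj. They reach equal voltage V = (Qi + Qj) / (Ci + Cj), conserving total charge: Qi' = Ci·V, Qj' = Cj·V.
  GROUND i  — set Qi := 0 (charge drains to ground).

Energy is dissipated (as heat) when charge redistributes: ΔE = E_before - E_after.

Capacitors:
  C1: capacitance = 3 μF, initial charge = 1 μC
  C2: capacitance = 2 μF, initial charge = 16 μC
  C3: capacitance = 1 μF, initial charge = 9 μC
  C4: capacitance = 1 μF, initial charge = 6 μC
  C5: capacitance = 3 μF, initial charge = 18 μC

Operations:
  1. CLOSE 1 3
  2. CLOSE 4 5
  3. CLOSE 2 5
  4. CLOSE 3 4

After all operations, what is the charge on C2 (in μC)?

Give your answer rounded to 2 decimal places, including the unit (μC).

Answer: 13.60 μC

Derivation:
Initial: C1(3μF, Q=1μC, V=0.33V), C2(2μF, Q=16μC, V=8.00V), C3(1μF, Q=9μC, V=9.00V), C4(1μF, Q=6μC, V=6.00V), C5(3μF, Q=18μC, V=6.00V)
Op 1: CLOSE 1-3: Q_total=10.00, C_total=4.00, V=2.50; Q1=7.50, Q3=2.50; dissipated=28.167
Op 2: CLOSE 4-5: Q_total=24.00, C_total=4.00, V=6.00; Q4=6.00, Q5=18.00; dissipated=0.000
Op 3: CLOSE 2-5: Q_total=34.00, C_total=5.00, V=6.80; Q2=13.60, Q5=20.40; dissipated=2.400
Op 4: CLOSE 3-4: Q_total=8.50, C_total=2.00, V=4.25; Q3=4.25, Q4=4.25; dissipated=3.062
Final charges: Q1=7.50, Q2=13.60, Q3=4.25, Q4=4.25, Q5=20.40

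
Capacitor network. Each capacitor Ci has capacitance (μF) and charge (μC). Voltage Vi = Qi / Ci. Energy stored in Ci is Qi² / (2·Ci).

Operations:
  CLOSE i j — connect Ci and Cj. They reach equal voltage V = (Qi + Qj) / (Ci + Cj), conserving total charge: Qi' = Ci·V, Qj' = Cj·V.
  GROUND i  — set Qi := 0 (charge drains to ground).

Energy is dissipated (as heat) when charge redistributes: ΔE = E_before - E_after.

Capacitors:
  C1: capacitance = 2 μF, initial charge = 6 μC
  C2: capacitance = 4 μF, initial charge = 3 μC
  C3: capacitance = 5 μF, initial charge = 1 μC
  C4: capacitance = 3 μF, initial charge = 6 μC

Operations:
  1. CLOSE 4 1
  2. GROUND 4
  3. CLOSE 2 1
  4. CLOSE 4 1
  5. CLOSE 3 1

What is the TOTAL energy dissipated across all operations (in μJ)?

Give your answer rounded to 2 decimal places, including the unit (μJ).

Answer: 12.14 μJ

Derivation:
Initial: C1(2μF, Q=6μC, V=3.00V), C2(4μF, Q=3μC, V=0.75V), C3(5μF, Q=1μC, V=0.20V), C4(3μF, Q=6μC, V=2.00V)
Op 1: CLOSE 4-1: Q_total=12.00, C_total=5.00, V=2.40; Q4=7.20, Q1=4.80; dissipated=0.600
Op 2: GROUND 4: Q4=0; energy lost=8.640
Op 3: CLOSE 2-1: Q_total=7.80, C_total=6.00, V=1.30; Q2=5.20, Q1=2.60; dissipated=1.815
Op 4: CLOSE 4-1: Q_total=2.60, C_total=5.00, V=0.52; Q4=1.56, Q1=1.04; dissipated=1.014
Op 5: CLOSE 3-1: Q_total=2.04, C_total=7.00, V=0.29; Q3=1.46, Q1=0.58; dissipated=0.073
Total dissipated: 12.142 μJ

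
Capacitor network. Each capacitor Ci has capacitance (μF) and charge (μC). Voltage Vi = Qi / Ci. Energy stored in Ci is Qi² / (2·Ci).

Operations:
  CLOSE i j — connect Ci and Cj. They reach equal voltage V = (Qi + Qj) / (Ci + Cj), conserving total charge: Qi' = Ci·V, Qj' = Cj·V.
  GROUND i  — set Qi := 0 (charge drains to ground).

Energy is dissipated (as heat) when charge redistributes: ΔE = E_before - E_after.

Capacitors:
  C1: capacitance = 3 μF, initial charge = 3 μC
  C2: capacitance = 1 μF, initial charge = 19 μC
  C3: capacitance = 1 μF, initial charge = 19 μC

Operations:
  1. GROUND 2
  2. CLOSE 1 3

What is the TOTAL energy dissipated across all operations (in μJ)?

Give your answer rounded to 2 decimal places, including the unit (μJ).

Answer: 302.00 μJ

Derivation:
Initial: C1(3μF, Q=3μC, V=1.00V), C2(1μF, Q=19μC, V=19.00V), C3(1μF, Q=19μC, V=19.00V)
Op 1: GROUND 2: Q2=0; energy lost=180.500
Op 2: CLOSE 1-3: Q_total=22.00, C_total=4.00, V=5.50; Q1=16.50, Q3=5.50; dissipated=121.500
Total dissipated: 302.000 μJ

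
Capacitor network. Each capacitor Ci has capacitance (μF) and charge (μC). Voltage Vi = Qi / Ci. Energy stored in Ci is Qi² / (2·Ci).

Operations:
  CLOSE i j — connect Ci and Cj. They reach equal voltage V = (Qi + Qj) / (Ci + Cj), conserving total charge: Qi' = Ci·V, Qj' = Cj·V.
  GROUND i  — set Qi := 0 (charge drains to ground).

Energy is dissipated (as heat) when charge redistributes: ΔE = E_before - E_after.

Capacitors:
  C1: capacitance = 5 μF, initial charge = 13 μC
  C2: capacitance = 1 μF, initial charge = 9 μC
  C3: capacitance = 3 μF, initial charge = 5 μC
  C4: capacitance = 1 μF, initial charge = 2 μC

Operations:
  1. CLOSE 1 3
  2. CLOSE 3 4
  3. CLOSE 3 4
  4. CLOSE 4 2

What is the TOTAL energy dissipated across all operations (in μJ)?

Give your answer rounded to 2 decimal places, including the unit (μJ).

Answer: 12.44 μJ

Derivation:
Initial: C1(5μF, Q=13μC, V=2.60V), C2(1μF, Q=9μC, V=9.00V), C3(3μF, Q=5μC, V=1.67V), C4(1μF, Q=2μC, V=2.00V)
Op 1: CLOSE 1-3: Q_total=18.00, C_total=8.00, V=2.25; Q1=11.25, Q3=6.75; dissipated=0.817
Op 2: CLOSE 3-4: Q_total=8.75, C_total=4.00, V=2.19; Q3=6.56, Q4=2.19; dissipated=0.023
Op 3: CLOSE 3-4: Q_total=8.75, C_total=4.00, V=2.19; Q3=6.56, Q4=2.19; dissipated=0.000
Op 4: CLOSE 4-2: Q_total=11.19, C_total=2.00, V=5.59; Q4=5.59, Q2=5.59; dissipated=11.603
Total dissipated: 12.443 μJ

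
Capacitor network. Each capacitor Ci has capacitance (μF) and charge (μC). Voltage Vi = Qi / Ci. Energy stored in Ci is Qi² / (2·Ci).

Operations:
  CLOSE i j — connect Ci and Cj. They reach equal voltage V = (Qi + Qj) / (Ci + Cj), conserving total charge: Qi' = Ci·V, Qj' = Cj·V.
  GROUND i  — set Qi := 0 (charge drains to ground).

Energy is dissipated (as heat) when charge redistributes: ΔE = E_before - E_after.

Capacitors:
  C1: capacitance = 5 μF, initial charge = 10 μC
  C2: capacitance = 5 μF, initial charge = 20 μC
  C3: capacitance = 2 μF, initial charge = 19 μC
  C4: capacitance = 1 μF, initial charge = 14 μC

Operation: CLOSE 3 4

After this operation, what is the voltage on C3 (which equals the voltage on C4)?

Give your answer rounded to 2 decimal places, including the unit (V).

Initial: C1(5μF, Q=10μC, V=2.00V), C2(5μF, Q=20μC, V=4.00V), C3(2μF, Q=19μC, V=9.50V), C4(1μF, Q=14μC, V=14.00V)
Op 1: CLOSE 3-4: Q_total=33.00, C_total=3.00, V=11.00; Q3=22.00, Q4=11.00; dissipated=6.750

Answer: 11.00 V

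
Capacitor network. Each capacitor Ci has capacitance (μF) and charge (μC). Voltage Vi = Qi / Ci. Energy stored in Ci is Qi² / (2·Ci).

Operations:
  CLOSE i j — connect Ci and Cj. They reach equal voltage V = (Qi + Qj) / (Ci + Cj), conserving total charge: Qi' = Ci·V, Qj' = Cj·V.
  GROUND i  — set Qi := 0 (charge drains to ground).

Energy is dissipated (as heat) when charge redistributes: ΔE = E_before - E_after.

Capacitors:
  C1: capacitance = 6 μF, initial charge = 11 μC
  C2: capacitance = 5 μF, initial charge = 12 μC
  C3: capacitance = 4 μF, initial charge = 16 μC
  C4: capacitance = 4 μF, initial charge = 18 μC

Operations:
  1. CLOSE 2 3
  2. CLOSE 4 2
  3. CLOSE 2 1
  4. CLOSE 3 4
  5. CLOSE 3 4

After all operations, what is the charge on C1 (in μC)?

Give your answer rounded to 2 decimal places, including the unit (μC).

Initial: C1(6μF, Q=11μC, V=1.83V), C2(5μF, Q=12μC, V=2.40V), C3(4μF, Q=16μC, V=4.00V), C4(4μF, Q=18μC, V=4.50V)
Op 1: CLOSE 2-3: Q_total=28.00, C_total=9.00, V=3.11; Q2=15.56, Q3=12.44; dissipated=2.844
Op 2: CLOSE 4-2: Q_total=33.56, C_total=9.00, V=3.73; Q4=14.91, Q2=18.64; dissipated=2.143
Op 3: CLOSE 2-1: Q_total=29.64, C_total=11.00, V=2.69; Q2=13.47, Q1=16.17; dissipated=4.897
Op 4: CLOSE 3-4: Q_total=27.36, C_total=8.00, V=3.42; Q3=13.68, Q4=13.68; dissipated=0.381
Op 5: CLOSE 3-4: Q_total=27.36, C_total=8.00, V=3.42; Q3=13.68, Q4=13.68; dissipated=0.000
Final charges: Q1=16.17, Q2=13.47, Q3=13.68, Q4=13.68

Answer: 16.17 μC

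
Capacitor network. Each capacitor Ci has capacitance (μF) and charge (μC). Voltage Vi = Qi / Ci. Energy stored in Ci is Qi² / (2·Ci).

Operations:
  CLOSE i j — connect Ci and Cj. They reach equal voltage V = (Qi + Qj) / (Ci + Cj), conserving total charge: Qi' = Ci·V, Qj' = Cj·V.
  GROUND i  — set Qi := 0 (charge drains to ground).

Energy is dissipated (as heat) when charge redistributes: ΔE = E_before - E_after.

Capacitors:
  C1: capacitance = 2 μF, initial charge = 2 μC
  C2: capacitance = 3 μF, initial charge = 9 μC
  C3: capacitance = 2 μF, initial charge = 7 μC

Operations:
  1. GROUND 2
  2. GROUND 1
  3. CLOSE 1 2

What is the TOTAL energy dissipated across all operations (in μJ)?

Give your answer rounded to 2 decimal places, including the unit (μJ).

Initial: C1(2μF, Q=2μC, V=1.00V), C2(3μF, Q=9μC, V=3.00V), C3(2μF, Q=7μC, V=3.50V)
Op 1: GROUND 2: Q2=0; energy lost=13.500
Op 2: GROUND 1: Q1=0; energy lost=1.000
Op 3: CLOSE 1-2: Q_total=0.00, C_total=5.00, V=0.00; Q1=0.00, Q2=0.00; dissipated=0.000
Total dissipated: 14.500 μJ

Answer: 14.50 μJ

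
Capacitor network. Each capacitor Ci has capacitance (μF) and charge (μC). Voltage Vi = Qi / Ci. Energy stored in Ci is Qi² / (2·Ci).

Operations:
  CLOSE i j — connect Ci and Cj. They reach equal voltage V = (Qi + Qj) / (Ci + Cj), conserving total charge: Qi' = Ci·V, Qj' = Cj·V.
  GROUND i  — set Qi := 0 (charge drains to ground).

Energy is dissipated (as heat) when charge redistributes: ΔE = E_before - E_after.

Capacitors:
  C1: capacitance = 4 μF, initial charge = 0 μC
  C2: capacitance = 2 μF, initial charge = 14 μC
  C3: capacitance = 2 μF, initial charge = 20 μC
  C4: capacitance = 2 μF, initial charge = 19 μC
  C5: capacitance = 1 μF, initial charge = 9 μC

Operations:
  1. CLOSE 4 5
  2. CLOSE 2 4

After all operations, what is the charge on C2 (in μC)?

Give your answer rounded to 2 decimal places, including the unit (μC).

Initial: C1(4μF, Q=0μC, V=0.00V), C2(2μF, Q=14μC, V=7.00V), C3(2μF, Q=20μC, V=10.00V), C4(2μF, Q=19μC, V=9.50V), C5(1μF, Q=9μC, V=9.00V)
Op 1: CLOSE 4-5: Q_total=28.00, C_total=3.00, V=9.33; Q4=18.67, Q5=9.33; dissipated=0.083
Op 2: CLOSE 2-4: Q_total=32.67, C_total=4.00, V=8.17; Q2=16.33, Q4=16.33; dissipated=2.722
Final charges: Q1=0.00, Q2=16.33, Q3=20.00, Q4=16.33, Q5=9.33

Answer: 16.33 μC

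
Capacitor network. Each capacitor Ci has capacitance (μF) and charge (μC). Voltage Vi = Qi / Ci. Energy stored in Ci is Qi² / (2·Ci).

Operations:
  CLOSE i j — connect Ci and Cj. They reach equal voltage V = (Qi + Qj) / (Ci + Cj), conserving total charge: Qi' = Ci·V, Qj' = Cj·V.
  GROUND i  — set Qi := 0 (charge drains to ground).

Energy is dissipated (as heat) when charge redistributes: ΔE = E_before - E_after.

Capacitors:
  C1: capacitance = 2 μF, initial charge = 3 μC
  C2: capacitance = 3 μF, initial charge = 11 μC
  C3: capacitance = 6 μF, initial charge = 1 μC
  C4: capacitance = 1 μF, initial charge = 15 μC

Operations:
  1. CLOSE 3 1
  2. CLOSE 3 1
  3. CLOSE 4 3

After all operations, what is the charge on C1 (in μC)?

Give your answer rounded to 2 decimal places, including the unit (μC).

Answer: 1.00 μC

Derivation:
Initial: C1(2μF, Q=3μC, V=1.50V), C2(3μF, Q=11μC, V=3.67V), C3(6μF, Q=1μC, V=0.17V), C4(1μF, Q=15μC, V=15.00V)
Op 1: CLOSE 3-1: Q_total=4.00, C_total=8.00, V=0.50; Q3=3.00, Q1=1.00; dissipated=1.333
Op 2: CLOSE 3-1: Q_total=4.00, C_total=8.00, V=0.50; Q3=3.00, Q1=1.00; dissipated=0.000
Op 3: CLOSE 4-3: Q_total=18.00, C_total=7.00, V=2.57; Q4=2.57, Q3=15.43; dissipated=90.107
Final charges: Q1=1.00, Q2=11.00, Q3=15.43, Q4=2.57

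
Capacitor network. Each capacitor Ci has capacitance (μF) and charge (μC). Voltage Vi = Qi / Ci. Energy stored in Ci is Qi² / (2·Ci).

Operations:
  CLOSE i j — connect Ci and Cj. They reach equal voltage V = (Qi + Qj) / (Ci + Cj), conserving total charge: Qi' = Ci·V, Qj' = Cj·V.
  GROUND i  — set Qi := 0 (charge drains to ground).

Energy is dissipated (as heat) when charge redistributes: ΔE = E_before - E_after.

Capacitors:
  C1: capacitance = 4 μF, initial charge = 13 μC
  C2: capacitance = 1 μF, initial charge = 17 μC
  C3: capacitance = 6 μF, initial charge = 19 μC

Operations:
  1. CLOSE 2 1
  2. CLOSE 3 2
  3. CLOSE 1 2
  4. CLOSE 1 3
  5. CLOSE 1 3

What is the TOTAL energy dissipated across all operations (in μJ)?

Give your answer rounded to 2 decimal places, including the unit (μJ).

Initial: C1(4μF, Q=13μC, V=3.25V), C2(1μF, Q=17μC, V=17.00V), C3(6μF, Q=19μC, V=3.17V)
Op 1: CLOSE 2-1: Q_total=30.00, C_total=5.00, V=6.00; Q2=6.00, Q1=24.00; dissipated=75.625
Op 2: CLOSE 3-2: Q_total=25.00, C_total=7.00, V=3.57; Q3=21.43, Q2=3.57; dissipated=3.440
Op 3: CLOSE 1-2: Q_total=27.57, C_total=5.00, V=5.51; Q1=22.06, Q2=5.51; dissipated=2.359
Op 4: CLOSE 1-3: Q_total=43.49, C_total=10.00, V=4.35; Q1=17.39, Q3=26.09; dissipated=4.530
Op 5: CLOSE 1-3: Q_total=43.49, C_total=10.00, V=4.35; Q1=17.39, Q3=26.09; dissipated=0.000
Total dissipated: 85.954 μJ

Answer: 85.95 μJ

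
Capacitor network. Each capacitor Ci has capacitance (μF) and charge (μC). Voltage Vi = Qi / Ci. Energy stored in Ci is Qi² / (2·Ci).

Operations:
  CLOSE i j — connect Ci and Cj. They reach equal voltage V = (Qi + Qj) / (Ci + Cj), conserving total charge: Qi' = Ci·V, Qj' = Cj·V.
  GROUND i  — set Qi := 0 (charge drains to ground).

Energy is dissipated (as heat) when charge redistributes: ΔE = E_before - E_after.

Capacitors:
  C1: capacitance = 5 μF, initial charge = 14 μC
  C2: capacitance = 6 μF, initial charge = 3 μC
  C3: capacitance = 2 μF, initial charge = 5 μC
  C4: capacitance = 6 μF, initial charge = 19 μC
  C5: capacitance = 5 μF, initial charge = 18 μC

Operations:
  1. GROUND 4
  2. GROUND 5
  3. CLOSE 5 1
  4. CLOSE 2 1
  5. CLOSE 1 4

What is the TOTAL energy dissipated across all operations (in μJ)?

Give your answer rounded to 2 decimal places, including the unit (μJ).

Initial: C1(5μF, Q=14μC, V=2.80V), C2(6μF, Q=3μC, V=0.50V), C3(2μF, Q=5μC, V=2.50V), C4(6μF, Q=19μC, V=3.17V), C5(5μF, Q=18μC, V=3.60V)
Op 1: GROUND 4: Q4=0; energy lost=30.083
Op 2: GROUND 5: Q5=0; energy lost=32.400
Op 3: CLOSE 5-1: Q_total=14.00, C_total=10.00, V=1.40; Q5=7.00, Q1=7.00; dissipated=9.800
Op 4: CLOSE 2-1: Q_total=10.00, C_total=11.00, V=0.91; Q2=5.45, Q1=4.55; dissipated=1.105
Op 5: CLOSE 1-4: Q_total=4.55, C_total=11.00, V=0.41; Q1=2.07, Q4=2.48; dissipated=1.127
Total dissipated: 74.515 μJ

Answer: 74.51 μJ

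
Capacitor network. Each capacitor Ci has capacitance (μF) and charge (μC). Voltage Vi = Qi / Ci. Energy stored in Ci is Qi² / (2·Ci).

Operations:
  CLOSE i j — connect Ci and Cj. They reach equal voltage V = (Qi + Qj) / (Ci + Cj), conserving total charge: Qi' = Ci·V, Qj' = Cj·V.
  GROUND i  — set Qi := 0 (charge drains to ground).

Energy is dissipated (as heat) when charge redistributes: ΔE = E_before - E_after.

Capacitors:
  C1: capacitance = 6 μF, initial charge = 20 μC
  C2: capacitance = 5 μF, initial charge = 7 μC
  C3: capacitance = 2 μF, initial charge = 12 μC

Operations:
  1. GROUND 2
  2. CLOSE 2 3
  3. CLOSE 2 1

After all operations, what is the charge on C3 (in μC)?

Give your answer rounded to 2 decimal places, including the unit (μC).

Answer: 3.43 μC

Derivation:
Initial: C1(6μF, Q=20μC, V=3.33V), C2(5μF, Q=7μC, V=1.40V), C3(2μF, Q=12μC, V=6.00V)
Op 1: GROUND 2: Q2=0; energy lost=4.900
Op 2: CLOSE 2-3: Q_total=12.00, C_total=7.00, V=1.71; Q2=8.57, Q3=3.43; dissipated=25.714
Op 3: CLOSE 2-1: Q_total=28.57, C_total=11.00, V=2.60; Q2=12.99, Q1=15.58; dissipated=3.575
Final charges: Q1=15.58, Q2=12.99, Q3=3.43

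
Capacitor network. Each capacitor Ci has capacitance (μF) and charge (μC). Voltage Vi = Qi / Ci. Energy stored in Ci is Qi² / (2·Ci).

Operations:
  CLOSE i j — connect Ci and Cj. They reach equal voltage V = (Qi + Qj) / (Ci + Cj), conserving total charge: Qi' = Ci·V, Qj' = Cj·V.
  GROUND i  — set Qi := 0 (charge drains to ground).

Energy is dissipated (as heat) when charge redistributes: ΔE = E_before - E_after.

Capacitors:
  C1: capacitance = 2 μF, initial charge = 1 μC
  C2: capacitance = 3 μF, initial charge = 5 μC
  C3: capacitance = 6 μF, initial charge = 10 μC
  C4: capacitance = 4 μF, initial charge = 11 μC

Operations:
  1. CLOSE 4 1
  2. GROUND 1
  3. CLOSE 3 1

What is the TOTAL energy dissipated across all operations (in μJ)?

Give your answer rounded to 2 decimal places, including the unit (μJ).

Answer: 9.46 μJ

Derivation:
Initial: C1(2μF, Q=1μC, V=0.50V), C2(3μF, Q=5μC, V=1.67V), C3(6μF, Q=10μC, V=1.67V), C4(4μF, Q=11μC, V=2.75V)
Op 1: CLOSE 4-1: Q_total=12.00, C_total=6.00, V=2.00; Q4=8.00, Q1=4.00; dissipated=3.375
Op 2: GROUND 1: Q1=0; energy lost=4.000
Op 3: CLOSE 3-1: Q_total=10.00, C_total=8.00, V=1.25; Q3=7.50, Q1=2.50; dissipated=2.083
Total dissipated: 9.458 μJ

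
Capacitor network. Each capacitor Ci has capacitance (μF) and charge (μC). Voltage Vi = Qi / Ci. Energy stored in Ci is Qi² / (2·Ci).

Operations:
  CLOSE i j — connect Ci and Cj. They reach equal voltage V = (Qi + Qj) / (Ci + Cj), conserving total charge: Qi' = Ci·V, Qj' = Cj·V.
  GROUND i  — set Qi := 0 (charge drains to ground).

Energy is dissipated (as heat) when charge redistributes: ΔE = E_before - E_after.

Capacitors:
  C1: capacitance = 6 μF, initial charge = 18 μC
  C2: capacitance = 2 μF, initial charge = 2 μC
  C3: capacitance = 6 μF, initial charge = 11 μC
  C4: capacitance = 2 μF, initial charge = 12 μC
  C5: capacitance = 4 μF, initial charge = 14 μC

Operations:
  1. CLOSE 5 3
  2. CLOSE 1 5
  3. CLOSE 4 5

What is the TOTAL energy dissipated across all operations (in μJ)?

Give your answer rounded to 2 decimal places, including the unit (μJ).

Answer: 10.46 μJ

Derivation:
Initial: C1(6μF, Q=18μC, V=3.00V), C2(2μF, Q=2μC, V=1.00V), C3(6μF, Q=11μC, V=1.83V), C4(2μF, Q=12μC, V=6.00V), C5(4μF, Q=14μC, V=3.50V)
Op 1: CLOSE 5-3: Q_total=25.00, C_total=10.00, V=2.50; Q5=10.00, Q3=15.00; dissipated=3.333
Op 2: CLOSE 1-5: Q_total=28.00, C_total=10.00, V=2.80; Q1=16.80, Q5=11.20; dissipated=0.300
Op 3: CLOSE 4-5: Q_total=23.20, C_total=6.00, V=3.87; Q4=7.73, Q5=15.47; dissipated=6.827
Total dissipated: 10.460 μJ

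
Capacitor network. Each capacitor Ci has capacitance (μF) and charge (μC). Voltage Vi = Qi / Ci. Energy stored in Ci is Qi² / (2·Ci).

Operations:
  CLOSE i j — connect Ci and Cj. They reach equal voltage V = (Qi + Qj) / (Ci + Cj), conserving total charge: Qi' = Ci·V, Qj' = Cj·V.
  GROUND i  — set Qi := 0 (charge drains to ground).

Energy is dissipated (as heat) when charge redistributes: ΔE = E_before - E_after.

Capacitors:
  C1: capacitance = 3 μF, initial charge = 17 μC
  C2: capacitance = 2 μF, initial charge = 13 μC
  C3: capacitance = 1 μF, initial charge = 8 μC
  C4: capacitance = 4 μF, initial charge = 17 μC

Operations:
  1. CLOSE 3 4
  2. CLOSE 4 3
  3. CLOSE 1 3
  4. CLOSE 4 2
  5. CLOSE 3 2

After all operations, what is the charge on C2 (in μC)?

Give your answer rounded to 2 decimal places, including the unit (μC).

Initial: C1(3μF, Q=17μC, V=5.67V), C2(2μF, Q=13μC, V=6.50V), C3(1μF, Q=8μC, V=8.00V), C4(4μF, Q=17μC, V=4.25V)
Op 1: CLOSE 3-4: Q_total=25.00, C_total=5.00, V=5.00; Q3=5.00, Q4=20.00; dissipated=5.625
Op 2: CLOSE 4-3: Q_total=25.00, C_total=5.00, V=5.00; Q4=20.00, Q3=5.00; dissipated=0.000
Op 3: CLOSE 1-3: Q_total=22.00, C_total=4.00, V=5.50; Q1=16.50, Q3=5.50; dissipated=0.167
Op 4: CLOSE 4-2: Q_total=33.00, C_total=6.00, V=5.50; Q4=22.00, Q2=11.00; dissipated=1.500
Op 5: CLOSE 3-2: Q_total=16.50, C_total=3.00, V=5.50; Q3=5.50, Q2=11.00; dissipated=0.000
Final charges: Q1=16.50, Q2=11.00, Q3=5.50, Q4=22.00

Answer: 11.00 μC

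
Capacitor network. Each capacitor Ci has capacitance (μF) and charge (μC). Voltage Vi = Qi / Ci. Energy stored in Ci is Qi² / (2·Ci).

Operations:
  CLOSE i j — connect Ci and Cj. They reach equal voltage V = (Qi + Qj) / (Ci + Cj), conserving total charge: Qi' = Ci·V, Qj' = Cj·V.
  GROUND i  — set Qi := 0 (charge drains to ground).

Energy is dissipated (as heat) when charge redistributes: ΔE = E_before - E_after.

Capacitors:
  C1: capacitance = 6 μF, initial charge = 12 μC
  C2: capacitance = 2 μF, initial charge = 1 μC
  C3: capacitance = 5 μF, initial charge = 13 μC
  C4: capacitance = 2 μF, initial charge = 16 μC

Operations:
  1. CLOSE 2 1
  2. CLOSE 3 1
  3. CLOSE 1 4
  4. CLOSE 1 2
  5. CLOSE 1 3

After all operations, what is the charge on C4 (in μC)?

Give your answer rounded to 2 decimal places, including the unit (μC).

Initial: C1(6μF, Q=12μC, V=2.00V), C2(2μF, Q=1μC, V=0.50V), C3(5μF, Q=13μC, V=2.60V), C4(2μF, Q=16μC, V=8.00V)
Op 1: CLOSE 2-1: Q_total=13.00, C_total=8.00, V=1.62; Q2=3.25, Q1=9.75; dissipated=1.688
Op 2: CLOSE 3-1: Q_total=22.75, C_total=11.00, V=2.07; Q3=10.34, Q1=12.41; dissipated=1.296
Op 3: CLOSE 1-4: Q_total=28.41, C_total=8.00, V=3.55; Q1=21.31, Q4=7.10; dissipated=26.390
Op 4: CLOSE 1-2: Q_total=24.56, C_total=8.00, V=3.07; Q1=18.42, Q2=6.14; dissipated=2.783
Op 5: CLOSE 1-3: Q_total=28.76, C_total=11.00, V=2.61; Q1=15.69, Q3=13.07; dissipated=1.368
Final charges: Q1=15.69, Q2=6.14, Q3=13.07, Q4=7.10

Answer: 7.10 μC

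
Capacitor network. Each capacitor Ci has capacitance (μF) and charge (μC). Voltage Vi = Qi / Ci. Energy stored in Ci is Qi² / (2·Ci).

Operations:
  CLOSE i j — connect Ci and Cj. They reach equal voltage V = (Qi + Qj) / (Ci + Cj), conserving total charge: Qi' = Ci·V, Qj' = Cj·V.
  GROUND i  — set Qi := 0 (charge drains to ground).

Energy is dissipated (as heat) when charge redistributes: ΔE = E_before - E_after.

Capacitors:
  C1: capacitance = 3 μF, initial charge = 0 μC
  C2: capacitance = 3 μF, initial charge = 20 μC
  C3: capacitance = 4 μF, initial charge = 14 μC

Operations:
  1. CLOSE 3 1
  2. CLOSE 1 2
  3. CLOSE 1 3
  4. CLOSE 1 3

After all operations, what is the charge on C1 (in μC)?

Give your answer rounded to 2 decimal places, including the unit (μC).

Answer: 9.00 μC

Derivation:
Initial: C1(3μF, Q=0μC, V=0.00V), C2(3μF, Q=20μC, V=6.67V), C3(4μF, Q=14μC, V=3.50V)
Op 1: CLOSE 3-1: Q_total=14.00, C_total=7.00, V=2.00; Q3=8.00, Q1=6.00; dissipated=10.500
Op 2: CLOSE 1-2: Q_total=26.00, C_total=6.00, V=4.33; Q1=13.00, Q2=13.00; dissipated=16.333
Op 3: CLOSE 1-3: Q_total=21.00, C_total=7.00, V=3.00; Q1=9.00, Q3=12.00; dissipated=4.667
Op 4: CLOSE 1-3: Q_total=21.00, C_total=7.00, V=3.00; Q1=9.00, Q3=12.00; dissipated=0.000
Final charges: Q1=9.00, Q2=13.00, Q3=12.00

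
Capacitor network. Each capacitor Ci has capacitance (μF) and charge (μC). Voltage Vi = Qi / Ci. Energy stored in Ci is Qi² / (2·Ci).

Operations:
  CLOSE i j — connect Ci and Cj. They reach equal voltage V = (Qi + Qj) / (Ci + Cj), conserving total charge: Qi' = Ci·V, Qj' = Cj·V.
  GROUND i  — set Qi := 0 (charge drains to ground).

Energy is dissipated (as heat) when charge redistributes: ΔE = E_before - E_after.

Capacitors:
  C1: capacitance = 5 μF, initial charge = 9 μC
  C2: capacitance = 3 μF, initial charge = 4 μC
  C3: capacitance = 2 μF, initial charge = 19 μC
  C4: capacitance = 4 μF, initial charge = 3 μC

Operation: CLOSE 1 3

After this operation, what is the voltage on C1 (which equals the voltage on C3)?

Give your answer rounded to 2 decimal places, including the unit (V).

Answer: 4.00 V

Derivation:
Initial: C1(5μF, Q=9μC, V=1.80V), C2(3μF, Q=4μC, V=1.33V), C3(2μF, Q=19μC, V=9.50V), C4(4μF, Q=3μC, V=0.75V)
Op 1: CLOSE 1-3: Q_total=28.00, C_total=7.00, V=4.00; Q1=20.00, Q3=8.00; dissipated=42.350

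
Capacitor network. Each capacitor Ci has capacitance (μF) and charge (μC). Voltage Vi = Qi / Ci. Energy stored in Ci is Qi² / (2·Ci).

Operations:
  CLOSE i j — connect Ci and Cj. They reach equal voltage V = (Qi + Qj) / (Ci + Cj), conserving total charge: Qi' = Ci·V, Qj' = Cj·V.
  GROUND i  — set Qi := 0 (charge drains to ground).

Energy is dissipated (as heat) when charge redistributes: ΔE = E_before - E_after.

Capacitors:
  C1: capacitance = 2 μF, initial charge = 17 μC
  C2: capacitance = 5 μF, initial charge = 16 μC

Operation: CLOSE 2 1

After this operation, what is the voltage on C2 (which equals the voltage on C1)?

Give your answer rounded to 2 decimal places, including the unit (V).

Answer: 4.71 V

Derivation:
Initial: C1(2μF, Q=17μC, V=8.50V), C2(5μF, Q=16μC, V=3.20V)
Op 1: CLOSE 2-1: Q_total=33.00, C_total=7.00, V=4.71; Q2=23.57, Q1=9.43; dissipated=20.064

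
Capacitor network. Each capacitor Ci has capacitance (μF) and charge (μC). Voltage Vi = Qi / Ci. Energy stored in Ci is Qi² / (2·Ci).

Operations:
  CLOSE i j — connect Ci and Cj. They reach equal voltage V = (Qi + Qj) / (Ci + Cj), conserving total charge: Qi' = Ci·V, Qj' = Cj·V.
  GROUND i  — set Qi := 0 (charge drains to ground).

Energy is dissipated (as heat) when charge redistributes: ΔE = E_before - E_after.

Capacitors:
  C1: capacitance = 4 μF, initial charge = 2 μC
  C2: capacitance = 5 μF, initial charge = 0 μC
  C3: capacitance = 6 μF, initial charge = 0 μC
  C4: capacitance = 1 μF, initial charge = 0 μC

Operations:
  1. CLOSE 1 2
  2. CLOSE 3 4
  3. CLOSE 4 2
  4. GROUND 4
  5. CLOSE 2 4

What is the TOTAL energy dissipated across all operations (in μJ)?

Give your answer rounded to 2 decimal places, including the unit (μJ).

Initial: C1(4μF, Q=2μC, V=0.50V), C2(5μF, Q=0μC, V=0.00V), C3(6μF, Q=0μC, V=0.00V), C4(1μF, Q=0μC, V=0.00V)
Op 1: CLOSE 1-2: Q_total=2.00, C_total=9.00, V=0.22; Q1=0.89, Q2=1.11; dissipated=0.278
Op 2: CLOSE 3-4: Q_total=0.00, C_total=7.00, V=0.00; Q3=0.00, Q4=0.00; dissipated=0.000
Op 3: CLOSE 4-2: Q_total=1.11, C_total=6.00, V=0.19; Q4=0.19, Q2=0.93; dissipated=0.021
Op 4: GROUND 4: Q4=0; energy lost=0.017
Op 5: CLOSE 2-4: Q_total=0.93, C_total=6.00, V=0.15; Q2=0.77, Q4=0.15; dissipated=0.014
Total dissipated: 0.330 μJ

Answer: 0.33 μJ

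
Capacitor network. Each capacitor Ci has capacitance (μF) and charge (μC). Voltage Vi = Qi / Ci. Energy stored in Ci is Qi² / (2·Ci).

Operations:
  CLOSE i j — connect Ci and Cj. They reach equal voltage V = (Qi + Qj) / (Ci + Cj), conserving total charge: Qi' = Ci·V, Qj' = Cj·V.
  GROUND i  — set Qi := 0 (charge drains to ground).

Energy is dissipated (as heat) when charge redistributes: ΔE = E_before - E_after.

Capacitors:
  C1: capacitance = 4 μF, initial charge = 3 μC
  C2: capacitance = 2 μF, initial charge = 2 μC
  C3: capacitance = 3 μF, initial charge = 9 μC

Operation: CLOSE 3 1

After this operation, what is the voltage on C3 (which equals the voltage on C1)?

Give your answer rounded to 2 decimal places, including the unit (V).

Initial: C1(4μF, Q=3μC, V=0.75V), C2(2μF, Q=2μC, V=1.00V), C3(3μF, Q=9μC, V=3.00V)
Op 1: CLOSE 3-1: Q_total=12.00, C_total=7.00, V=1.71; Q3=5.14, Q1=6.86; dissipated=4.339

Answer: 1.71 V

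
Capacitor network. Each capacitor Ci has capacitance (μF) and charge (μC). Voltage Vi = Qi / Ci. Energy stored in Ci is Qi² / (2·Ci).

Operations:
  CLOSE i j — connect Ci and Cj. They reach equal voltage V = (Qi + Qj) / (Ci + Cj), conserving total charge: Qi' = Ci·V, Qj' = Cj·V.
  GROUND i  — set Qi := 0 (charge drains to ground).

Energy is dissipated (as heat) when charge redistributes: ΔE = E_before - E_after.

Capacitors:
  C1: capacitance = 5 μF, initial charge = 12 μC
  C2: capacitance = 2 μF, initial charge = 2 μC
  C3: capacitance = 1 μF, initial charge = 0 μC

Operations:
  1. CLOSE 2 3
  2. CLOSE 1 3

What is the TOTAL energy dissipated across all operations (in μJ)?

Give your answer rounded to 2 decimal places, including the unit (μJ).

Answer: 1.59 μJ

Derivation:
Initial: C1(5μF, Q=12μC, V=2.40V), C2(2μF, Q=2μC, V=1.00V), C3(1μF, Q=0μC, V=0.00V)
Op 1: CLOSE 2-3: Q_total=2.00, C_total=3.00, V=0.67; Q2=1.33, Q3=0.67; dissipated=0.333
Op 2: CLOSE 1-3: Q_total=12.67, C_total=6.00, V=2.11; Q1=10.56, Q3=2.11; dissipated=1.252
Total dissipated: 1.585 μJ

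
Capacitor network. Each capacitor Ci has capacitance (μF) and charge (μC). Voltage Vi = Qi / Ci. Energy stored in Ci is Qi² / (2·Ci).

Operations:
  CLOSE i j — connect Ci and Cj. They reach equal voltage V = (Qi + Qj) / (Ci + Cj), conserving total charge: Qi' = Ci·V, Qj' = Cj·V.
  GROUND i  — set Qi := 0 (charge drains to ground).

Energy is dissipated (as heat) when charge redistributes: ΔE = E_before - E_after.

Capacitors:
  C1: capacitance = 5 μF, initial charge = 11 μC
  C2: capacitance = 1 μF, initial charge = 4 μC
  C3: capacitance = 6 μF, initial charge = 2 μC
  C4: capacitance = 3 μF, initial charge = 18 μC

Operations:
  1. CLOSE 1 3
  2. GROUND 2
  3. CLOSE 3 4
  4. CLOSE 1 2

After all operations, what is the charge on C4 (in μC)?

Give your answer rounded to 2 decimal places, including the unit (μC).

Initial: C1(5μF, Q=11μC, V=2.20V), C2(1μF, Q=4μC, V=4.00V), C3(6μF, Q=2μC, V=0.33V), C4(3μF, Q=18μC, V=6.00V)
Op 1: CLOSE 1-3: Q_total=13.00, C_total=11.00, V=1.18; Q1=5.91, Q3=7.09; dissipated=4.752
Op 2: GROUND 2: Q2=0; energy lost=8.000
Op 3: CLOSE 3-4: Q_total=25.09, C_total=9.00, V=2.79; Q3=16.73, Q4=8.36; dissipated=23.215
Op 4: CLOSE 1-2: Q_total=5.91, C_total=6.00, V=0.98; Q1=4.92, Q2=0.98; dissipated=0.582
Final charges: Q1=4.92, Q2=0.98, Q3=16.73, Q4=8.36

Answer: 8.36 μC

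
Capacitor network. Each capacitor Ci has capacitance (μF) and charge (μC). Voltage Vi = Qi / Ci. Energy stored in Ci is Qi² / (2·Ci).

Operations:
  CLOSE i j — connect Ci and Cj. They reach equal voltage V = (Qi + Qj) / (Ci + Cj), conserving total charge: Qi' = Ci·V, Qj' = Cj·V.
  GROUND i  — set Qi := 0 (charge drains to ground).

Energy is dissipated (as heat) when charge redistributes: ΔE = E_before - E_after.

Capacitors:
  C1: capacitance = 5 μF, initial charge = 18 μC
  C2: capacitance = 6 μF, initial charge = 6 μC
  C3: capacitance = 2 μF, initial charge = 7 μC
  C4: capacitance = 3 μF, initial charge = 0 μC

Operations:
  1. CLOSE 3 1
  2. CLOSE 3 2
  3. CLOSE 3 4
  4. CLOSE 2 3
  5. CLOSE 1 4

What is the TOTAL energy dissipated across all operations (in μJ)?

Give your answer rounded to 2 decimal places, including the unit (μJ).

Initial: C1(5μF, Q=18μC, V=3.60V), C2(6μF, Q=6μC, V=1.00V), C3(2μF, Q=7μC, V=3.50V), C4(3μF, Q=0μC, V=0.00V)
Op 1: CLOSE 3-1: Q_total=25.00, C_total=7.00, V=3.57; Q3=7.14, Q1=17.86; dissipated=0.007
Op 2: CLOSE 3-2: Q_total=13.14, C_total=8.00, V=1.64; Q3=3.29, Q2=9.86; dissipated=4.959
Op 3: CLOSE 3-4: Q_total=3.29, C_total=5.00, V=0.66; Q3=1.31, Q4=1.97; dissipated=1.619
Op 4: CLOSE 2-3: Q_total=11.17, C_total=8.00, V=1.40; Q2=8.38, Q3=2.79; dissipated=0.729
Op 5: CLOSE 1-4: Q_total=19.83, C_total=8.00, V=2.48; Q1=12.39, Q4=7.44; dissipated=7.962
Total dissipated: 15.277 μJ

Answer: 15.28 μJ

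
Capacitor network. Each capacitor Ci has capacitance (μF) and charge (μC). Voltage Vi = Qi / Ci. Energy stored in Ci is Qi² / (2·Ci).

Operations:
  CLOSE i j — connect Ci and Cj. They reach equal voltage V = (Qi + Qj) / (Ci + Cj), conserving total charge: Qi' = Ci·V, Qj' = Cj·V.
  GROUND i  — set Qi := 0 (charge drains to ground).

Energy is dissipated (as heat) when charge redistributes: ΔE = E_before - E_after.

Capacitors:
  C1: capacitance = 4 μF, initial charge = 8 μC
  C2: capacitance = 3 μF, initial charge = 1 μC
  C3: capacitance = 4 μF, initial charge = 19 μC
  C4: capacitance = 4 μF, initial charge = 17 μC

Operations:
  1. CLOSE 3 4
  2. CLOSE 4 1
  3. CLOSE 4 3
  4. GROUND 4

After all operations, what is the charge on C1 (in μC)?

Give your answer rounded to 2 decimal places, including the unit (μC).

Answer: 13.00 μC

Derivation:
Initial: C1(4μF, Q=8μC, V=2.00V), C2(3μF, Q=1μC, V=0.33V), C3(4μF, Q=19μC, V=4.75V), C4(4μF, Q=17μC, V=4.25V)
Op 1: CLOSE 3-4: Q_total=36.00, C_total=8.00, V=4.50; Q3=18.00, Q4=18.00; dissipated=0.250
Op 2: CLOSE 4-1: Q_total=26.00, C_total=8.00, V=3.25; Q4=13.00, Q1=13.00; dissipated=6.250
Op 3: CLOSE 4-3: Q_total=31.00, C_total=8.00, V=3.88; Q4=15.50, Q3=15.50; dissipated=1.562
Op 4: GROUND 4: Q4=0; energy lost=30.031
Final charges: Q1=13.00, Q2=1.00, Q3=15.50, Q4=0.00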